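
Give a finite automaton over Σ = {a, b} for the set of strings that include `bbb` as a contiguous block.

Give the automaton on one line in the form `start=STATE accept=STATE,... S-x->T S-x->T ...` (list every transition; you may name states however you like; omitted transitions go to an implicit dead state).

Track how much of `bbb` has been matched so far: state s0 is no progress, s3 is the absorbing accept state reached once `bbb` has occurred. Intermediate states record partial matches; on a mismatch, fall back to the longest reusable overlap.
With 4 states:
        a   b  
>  s0   s0  s1 
   s1   s0  s2 
   s2   s0  s3 
 * s3   s3  s3 
(> = start, * = accepting)

start=s0 accept=s3 s0-a->s0 s0-b->s1 s1-a->s0 s1-b->s2 s2-a->s0 s2-b->s3 s3-a->s3 s3-b->s3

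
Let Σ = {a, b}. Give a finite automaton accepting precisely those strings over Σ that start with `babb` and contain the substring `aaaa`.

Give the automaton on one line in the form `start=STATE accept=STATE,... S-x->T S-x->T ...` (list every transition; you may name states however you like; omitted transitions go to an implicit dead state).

Build one automaton per condition and run them in lockstep. The first has 6 states tracking whether the input so far still matches the prefix `babb`; the second has 5 states tracking whether and how much of `aaaa` has been seen. A product state is a pair (one from each), accepting exactly when both do. After merging equivalent states the machine shrinks.
A 10-state machine:
        a   b  
>  q0   q1  q2 
   q1   q1  q1 
   q2   q3  q1 
   q3   q1  q4 
   q4   q1  q5 
   q5   q6  q5 
   q6   q7  q5 
   q7   q8  q5 
   q8   q9  q5 
 * q9   q9  q9 
(> = start, * = accepting)

start=q0 accept=q9 q0-a->q1 q0-b->q2 q1-a->q1 q1-b->q1 q2-a->q3 q2-b->q1 q3-a->q1 q3-b->q4 q4-a->q1 q4-b->q5 q5-a->q6 q5-b->q5 q6-a->q7 q6-b->q5 q7-a->q8 q7-b->q5 q8-a->q9 q8-b->q5 q9-a->q9 q9-b->q9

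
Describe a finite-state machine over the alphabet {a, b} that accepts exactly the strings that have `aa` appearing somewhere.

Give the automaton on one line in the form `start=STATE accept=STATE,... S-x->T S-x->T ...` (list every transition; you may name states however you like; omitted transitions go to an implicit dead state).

start=S0 accept=S2 S0-a->S1 S0-b->S0 S1-a->S2 S1-b->S0 S2-a->S2 S2-b->S2

States S0..S1 record the length of the longest prefix of `aa` that matches the current input suffix. Reaching S2 means `aa` has been seen, and we stay there forever. Accept from S2.
With 3 states:
        a   b  
>  S0   S1  S0 
   S1   S2  S0 
 * S2   S2  S2 
(> = start, * = accepting)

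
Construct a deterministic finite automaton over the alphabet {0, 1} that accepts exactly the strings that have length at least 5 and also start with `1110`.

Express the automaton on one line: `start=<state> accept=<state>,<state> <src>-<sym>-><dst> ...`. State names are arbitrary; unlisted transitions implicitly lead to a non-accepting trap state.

start=A accept=G A-0->B A-1->C B-0->B B-1->B C-0->B C-1->D D-0->B D-1->E E-0->F E-1->B F-0->G F-1->G G-0->G G-1->G

Run two small machines in parallel and take their product. One (7 states) tracks the input length, saturating at 6; the other (6 states) tracks whether the input so far still matches the prefix `1110`. Each combined state is a pair, one component from each; accept when both components accept. Equivalent product states are then merged.
7 states suffice.
       0  1 
>  A   B  C 
   B   B  B 
   C   B  D 
   D   B  E 
   E   F  B 
   F   G  G 
 * G   G  G 
(> = start, * = accepting)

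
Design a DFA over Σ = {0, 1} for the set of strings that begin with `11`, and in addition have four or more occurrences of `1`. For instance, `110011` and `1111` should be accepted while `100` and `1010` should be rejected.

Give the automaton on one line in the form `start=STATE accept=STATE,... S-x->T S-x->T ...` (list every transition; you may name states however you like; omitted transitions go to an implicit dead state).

Build one automaton per condition and run them in lockstep. One (4 states) tracks whether the input so far still matches the prefix `11`; the other (6 states) tracks the count of `1`s, saturating at 5. Each combined state is a pair, one component from each; accept when both components accept. After merging equivalent states the machine shrinks.
6 states suffice.
        0   1  
>  q0   q1  q2 
   q1   q1  q1 
   q2   q1  q3 
   q3   q3  q4 
   q4   q4  q5 
 * q5   q5  q5 
(> = start, * = accepting)

start=q0 accept=q5 q0-0->q1 q0-1->q2 q1-0->q1 q1-1->q1 q2-0->q1 q2-1->q3 q3-0->q3 q3-1->q4 q4-0->q4 q4-1->q5 q5-0->q5 q5-1->q5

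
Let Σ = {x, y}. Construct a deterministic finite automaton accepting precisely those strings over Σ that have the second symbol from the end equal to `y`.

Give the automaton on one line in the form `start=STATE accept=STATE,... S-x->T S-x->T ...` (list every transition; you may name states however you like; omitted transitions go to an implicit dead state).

start=A accept=F,G A-x->B A-y->C B-x->D B-y->E C-x->F C-y->G D-x->D D-y->E E-x->F E-y->G F-x->D F-y->E G-x->F G-y->G

Because acceptance depends on a position counted from the end, the machine has to buffer the most recent 2 symbols. Make each state the string of the last up-to-2 symbols read; on input `x` shift the window left and append `x`. Accept when the buffered window has length 2 and begins with `y`.
       x  y 
>  A   B  C 
   B   D  E 
   C   F  G 
   D   D  E 
   E   F  G 
 * F   D  E 
 * G   F  G 
(> = start, * = accepting)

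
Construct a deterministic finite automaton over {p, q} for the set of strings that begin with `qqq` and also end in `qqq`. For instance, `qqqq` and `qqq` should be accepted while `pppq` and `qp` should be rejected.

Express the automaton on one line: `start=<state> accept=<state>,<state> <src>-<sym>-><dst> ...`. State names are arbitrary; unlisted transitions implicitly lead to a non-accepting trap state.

start=S0 accept=S6 S0-p->S1 S0-q->S2 S1-p->S1 S1-q->S3 S2-p->S1 S2-q->S4 S3-p->S1 S3-q->S5 S4-p->S1 S4-q->S6 S5-p->S1 S5-q->S7 S6-p->S8 S6-q->S6 S7-p->S1 S7-q->S7 S8-p->S8 S8-q->S9 S9-p->S8 S9-q->S10 S10-p->S8 S10-q->S6

Handle the two conditions separately and then intersect. The first has 5 states tracking whether the input so far still matches the prefix `qqq`; the second has 4 states tracking how much of the suffix `qqq` has currently been matched. A product state is a pair (one from each), accepting exactly when both do.
An 11-state machine:
          p    q  
>  S0     S1   S2 
   S1     S1   S3 
   S2     S1   S4 
   S3     S1   S5 
   S4     S1   S6 
   S5     S1   S7 
 * S6     S8   S6 
   S7     S1   S7 
   S8     S8   S9 
   S9     S8  S10 
   S10    S8   S6 
(> = start, * = accepting)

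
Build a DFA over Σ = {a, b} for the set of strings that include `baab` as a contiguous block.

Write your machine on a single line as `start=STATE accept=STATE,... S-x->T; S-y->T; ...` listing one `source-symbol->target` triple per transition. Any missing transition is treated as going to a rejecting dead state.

start=s0; accept=s4; s0-a->s0; s0-b->s1; s1-a->s2; s1-b->s1; s2-a->s3; s2-b->s1; s3-a->s0; s3-b->s4; s4-a->s4; s4-b->s4

Track how much of `baab` has been matched so far: state s0 is no progress, s4 is the absorbing accept state reached once `baab` has occurred. Intermediate states record partial matches; on a mismatch, fall back to the longest reusable overlap.
5 states suffice.
        a   b  
>  s0   s0  s1 
   s1   s2  s1 
   s2   s3  s1 
   s3   s0  s4 
 * s4   s4  s4 
(> = start, * = accepting)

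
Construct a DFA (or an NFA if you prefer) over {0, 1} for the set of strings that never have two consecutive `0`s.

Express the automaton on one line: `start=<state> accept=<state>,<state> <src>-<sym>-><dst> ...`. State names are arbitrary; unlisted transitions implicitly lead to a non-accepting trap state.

start=q0 accept=q0,q1 q0-0->q1 q0-1->q0 q1-0->q2 q1-1->q0 q2-0->q2 q2-1->q2

This is the complement of 'contains `00`'. Use the same substring-matching states — q0 through q2 holding how much of `00` has just been matched — but flip the accepting set: everything except the trap q2 accepts.
3 states suffice.
        0   1  
>* q0   q1  q0 
 * q1   q2  q0 
   q2   q2  q2 
(> = start, * = accepting)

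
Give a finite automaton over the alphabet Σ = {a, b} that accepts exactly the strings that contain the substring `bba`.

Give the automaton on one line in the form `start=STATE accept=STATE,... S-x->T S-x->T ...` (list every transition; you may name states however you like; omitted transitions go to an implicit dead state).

start=S0 accept=S3 S0-a->S0 S0-b->S1 S1-a->S0 S1-b->S2 S2-a->S3 S2-b->S2 S3-a->S3 S3-b->S3

Track how much of `bba` has been matched so far: state S0 is no progress, S3 is the absorbing accept state reached once `bba` has occurred. Intermediate states record partial matches; on a mismatch, fall back to the longest reusable overlap.
        a   b  
>  S0   S0  S1 
   S1   S0  S2 
   S2   S3  S2 
 * S3   S3  S3 
(> = start, * = accepting)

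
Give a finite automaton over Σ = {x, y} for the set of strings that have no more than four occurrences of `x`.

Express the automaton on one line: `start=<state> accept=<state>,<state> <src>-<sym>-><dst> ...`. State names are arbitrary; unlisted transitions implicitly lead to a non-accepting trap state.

Count `x`s, saturating at 5: states q0 through q4 mean 0 through 4 `x`s seen; q5 means more than 4. Each `x` increments (capped at q5); other symbols loop. Accept from {q0, q1, q2, q3, q4}.
A 6-state machine:
        x   y  
>* q0   q1  q0 
 * q1   q2  q1 
 * q2   q3  q2 
 * q3   q4  q3 
 * q4   q5  q4 
   q5   q5  q5 
(> = start, * = accepting)

start=q0 accept=q0,q1,q2,q3,q4 q0-x->q1 q0-y->q0 q1-x->q2 q1-y->q1 q2-x->q3 q2-y->q2 q3-x->q4 q3-y->q3 q4-x->q5 q4-y->q4 q5-x->q5 q5-y->q5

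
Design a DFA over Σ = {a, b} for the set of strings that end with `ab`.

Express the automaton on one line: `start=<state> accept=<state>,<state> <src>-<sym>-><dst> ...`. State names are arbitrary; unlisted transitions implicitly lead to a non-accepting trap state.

start=S0 accept=S2 S0-a->S1 S0-b->S0 S1-a->S1 S1-b->S2 S2-a->S1 S2-b->S0

Let each state record the length of the longest suffix of the input read so far that is also a prefix of `ab`. S1 means the last symbol is `a`; S2 means the last 2 symbols are `ab`. Accept only at S2, where the string currently ends in `ab`.
        a   b  
>  S0   S1  S0 
   S1   S1  S2 
 * S2   S1  S0 
(> = start, * = accepting)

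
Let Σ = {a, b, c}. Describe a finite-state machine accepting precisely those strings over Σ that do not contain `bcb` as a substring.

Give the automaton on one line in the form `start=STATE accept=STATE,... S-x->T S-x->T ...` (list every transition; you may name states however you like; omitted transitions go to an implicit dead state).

start=s0 accept=s0,s1,s2 s0-a->s0 s0-b->s1 s0-c->s0 s1-a->s0 s1-b->s1 s1-c->s2 s2-a->s0 s2-b->s3 s2-c->s0 s3-a->s3 s3-b->s3 s3-c->s3

Track partial matches of the forbidden pattern `bcb`. State s3 is a dead state reached once `bcb` has occurred; every other state accepts. s0 means no part of `bcb` is currently matched.
A 4-state machine:
        a   b   c  
>* s0   s0  s1  s0 
 * s1   s0  s1  s2 
 * s2   s0  s3  s0 
   s3   s3  s3  s3 
(> = start, * = accepting)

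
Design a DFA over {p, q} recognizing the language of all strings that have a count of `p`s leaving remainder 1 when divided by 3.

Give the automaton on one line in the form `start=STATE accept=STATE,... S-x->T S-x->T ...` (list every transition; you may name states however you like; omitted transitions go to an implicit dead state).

The only thing that matters is how many `p`s have appeared, reduced mod 3. Use one state per residue: A for 0, …, C for 2. Reading `p` moves to the next residue; anything else stays put. B is accepting.
3 states suffice.
       p  q 
>  A   B  A 
 * B   C  B 
   C   A  C 
(> = start, * = accepting)

start=A accept=B A-p->B A-q->A B-p->C B-q->B C-p->A C-q->C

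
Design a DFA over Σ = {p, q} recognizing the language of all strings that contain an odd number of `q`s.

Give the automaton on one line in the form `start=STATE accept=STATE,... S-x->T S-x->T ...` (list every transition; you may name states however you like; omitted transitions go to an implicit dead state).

The only thing that matters is how many `q`s have appeared, reduced mod 2. Use one state per residue: S0 for 0, …, S1 for 1. Reading `q` moves to the next residue; anything else stays put. S1 is accepting.
A 2-state machine:
        p   q  
>  S0   S0  S1 
 * S1   S1  S0 
(> = start, * = accepting)

start=S0 accept=S1 S0-p->S0 S0-q->S1 S1-p->S1 S1-q->S0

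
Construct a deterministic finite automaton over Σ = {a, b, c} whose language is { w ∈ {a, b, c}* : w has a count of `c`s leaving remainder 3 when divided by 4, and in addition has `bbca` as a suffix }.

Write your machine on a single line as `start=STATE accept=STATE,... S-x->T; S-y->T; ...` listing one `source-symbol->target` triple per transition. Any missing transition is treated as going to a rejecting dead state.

Handle the two conditions separately and then intersect. One (4 states) tracks the count of `c`s modulo 4; the other (5 states) tracks how much of the suffix `bbca` has currently been matched. Each combined state is a pair, one component from each; accept when both components accept. Equivalent product states are then merged.
8 states suffice.
        a   b   c  
>  S0   S0  S0  S1 
   S1   S1  S1  S2 
   S2   S2  S3  S4 
   S3   S2  S5  S4 
   S4   S4  S4  S0 
   S5   S2  S5  S6 
   S6   S7  S4  S0 
 * S7   S4  S4  S0 
(> = start, * = accepting)

start=S0; accept=S7; S0-a->S0; S0-b->S0; S0-c->S1; S1-a->S1; S1-b->S1; S1-c->S2; S2-a->S2; S2-b->S3; S2-c->S4; S3-a->S2; S3-b->S5; S3-c->S4; S4-a->S4; S4-b->S4; S4-c->S0; S5-a->S2; S5-b->S5; S5-c->S6; S6-a->S7; S6-b->S4; S6-c->S0; S7-a->S4; S7-b->S4; S7-c->S0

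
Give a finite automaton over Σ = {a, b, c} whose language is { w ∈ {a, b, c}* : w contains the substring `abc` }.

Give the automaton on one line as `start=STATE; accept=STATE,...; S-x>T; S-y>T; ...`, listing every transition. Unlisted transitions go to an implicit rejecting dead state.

start=q0; accept=q3; q0-a>q1; q0-b>q0; q0-c>q0; q1-a>q1; q1-b>q2; q1-c>q0; q2-a>q1; q2-b>q0; q2-c>q3; q3-a>q3; q3-b>q3; q3-c>q3

Track how much of `abc` has been matched so far: state q0 is no progress, q3 is the absorbing accept state reached once `abc` has occurred. Intermediate states record partial matches; on a mismatch, fall back to the longest reusable overlap.
4 states suffice.
        a   b   c  
>  q0   q1  q0  q0 
   q1   q1  q2  q0 
   q2   q1  q0  q3 
 * q3   q3  q3  q3 
(> = start, * = accepting)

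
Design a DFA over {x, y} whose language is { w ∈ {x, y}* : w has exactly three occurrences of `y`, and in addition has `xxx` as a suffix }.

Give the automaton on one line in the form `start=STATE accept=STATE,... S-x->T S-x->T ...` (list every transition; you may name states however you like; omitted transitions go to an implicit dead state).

Run two small machines in parallel and take their product. One (5 states) tracks the count of `y`s, saturating at 4; the other (4 states) tracks how much of the suffix `xxx` has currently been matched. Each combined state is a pair, one component from each; accept when both components accept. After merging equivalent states the machine shrinks.
An 8-state machine:
        x   y  
>  q0   q0  q1 
   q1   q1  q2 
   q2   q2  q3 
   q3   q4  q5 
   q4   q6  q5 
   q5   q5  q5 
   q6   q7  q5 
 * q7   q7  q5 
(> = start, * = accepting)

start=q0 accept=q7 q0-x->q0 q0-y->q1 q1-x->q1 q1-y->q2 q2-x->q2 q2-y->q3 q3-x->q4 q3-y->q5 q4-x->q6 q4-y->q5 q5-x->q5 q5-y->q5 q6-x->q7 q6-y->q5 q7-x->q7 q7-y->q5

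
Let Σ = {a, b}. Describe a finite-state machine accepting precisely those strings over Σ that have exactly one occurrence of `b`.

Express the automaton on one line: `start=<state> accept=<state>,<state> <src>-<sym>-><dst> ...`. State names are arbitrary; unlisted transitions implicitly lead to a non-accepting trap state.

start=q0 accept=q1 q0-a->q0 q0-b->q1 q1-a->q1 q1-b->q2 q2-a->q2 q2-b->q2

Count `b`s, saturating at 2: state q0 means no `b` yet, q1 means one `b` seen, q2 means more than one. Each `b` increments (capped at q2); other symbols loop. Accept from {q1}.
3 states suffice.
        a   b  
>  q0   q0  q1 
 * q1   q1  q2 
   q2   q2  q2 
(> = start, * = accepting)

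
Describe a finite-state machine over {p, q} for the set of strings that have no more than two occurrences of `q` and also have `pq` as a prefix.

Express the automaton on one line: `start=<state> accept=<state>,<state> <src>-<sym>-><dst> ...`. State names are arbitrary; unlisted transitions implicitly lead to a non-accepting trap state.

start=A accept=E,G A-p->B A-q->C B-p->D B-q->E C-p->C C-q->F D-p->D D-q->C E-p->E E-q->G F-p->F F-q->H G-p->G G-q->I H-p->H H-q->H I-p->I I-q->I

Run two small machines in parallel and take their product. The first has 4 states tracking the count of `q`s, saturating at 3; the second has 4 states tracking whether the input so far still matches the prefix `pq`. A product state is a pair (one from each), accepting exactly when both do.
With 9 states:
       p  q 
>  A   B  C 
   B   D  E 
   C   C  F 
   D   D  C 
 * E   E  G 
   F   F  H 
 * G   G  I 
   H   H  H 
   I   I  I 
(> = start, * = accepting)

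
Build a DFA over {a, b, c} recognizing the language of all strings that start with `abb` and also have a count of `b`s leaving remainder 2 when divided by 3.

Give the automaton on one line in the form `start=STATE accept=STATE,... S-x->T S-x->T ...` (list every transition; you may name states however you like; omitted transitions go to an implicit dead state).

Handle the two conditions separately and then intersect. The first has 5 states tracking whether the input so far still matches the prefix `abb`; the second has 3 states tracking the count of `b`s modulo 3. A product state is a pair (one from each), accepting exactly when both do.
A 9-state machine:
        a   b   c  
>  q0   q1  q2  q3 
   q1   q3  q4  q3 
   q2   q2  q5  q2 
   q3   q3  q2  q3 
   q4   q2  q6  q2 
   q5   q5  q3  q5 
 * q6   q6  q7  q6 
   q7   q7  q8  q7 
   q8   q8  q6  q8 
(> = start, * = accepting)

start=q0 accept=q6 q0-a->q1 q0-b->q2 q0-c->q3 q1-a->q3 q1-b->q4 q1-c->q3 q2-a->q2 q2-b->q5 q2-c->q2 q3-a->q3 q3-b->q2 q3-c->q3 q4-a->q2 q4-b->q6 q4-c->q2 q5-a->q5 q5-b->q3 q5-c->q5 q6-a->q6 q6-b->q7 q6-c->q6 q7-a->q7 q7-b->q8 q7-c->q7 q8-a->q8 q8-b->q6 q8-c->q8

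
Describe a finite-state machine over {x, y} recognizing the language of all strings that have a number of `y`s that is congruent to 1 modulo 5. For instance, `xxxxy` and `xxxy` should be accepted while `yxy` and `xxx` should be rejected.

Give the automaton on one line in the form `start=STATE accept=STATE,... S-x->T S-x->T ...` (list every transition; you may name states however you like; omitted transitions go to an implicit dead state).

The only thing that matters is how many `y`s have appeared, reduced mod 5. Use one state per residue: s0 for 0, …, s4 for 4. Reading `y` moves to the next residue; anything else stays put. s1 is accepting.
5 states suffice.
        x   y  
>  s0   s0  s1 
 * s1   s1  s2 
   s2   s2  s3 
   s3   s3  s4 
   s4   s4  s0 
(> = start, * = accepting)

start=s0 accept=s1 s0-x->s0 s0-y->s1 s1-x->s1 s1-y->s2 s2-x->s2 s2-y->s3 s3-x->s3 s3-y->s4 s4-x->s4 s4-y->s0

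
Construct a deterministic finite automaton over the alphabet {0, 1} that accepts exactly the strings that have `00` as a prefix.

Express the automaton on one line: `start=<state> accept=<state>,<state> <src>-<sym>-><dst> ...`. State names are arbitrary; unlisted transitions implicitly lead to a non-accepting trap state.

start=q0 accept=q2 q0-0->q1 q0-1->q3 q1-0->q2 q1-1->q3 q2-0->q2 q2-1->q2 q3-0->q3 q3-1->q3

Check the first 2 symbols one by one: q0 through q1 record how many have matched `00` so far; any wrong symbol goes to the dead state q3. After all 2 match we enter the accepting sink q2.
4 states suffice.
        0   1  
>  q0   q1  q3 
   q1   q2  q3 
 * q2   q2  q2 
   q3   q3  q3 
(> = start, * = accepting)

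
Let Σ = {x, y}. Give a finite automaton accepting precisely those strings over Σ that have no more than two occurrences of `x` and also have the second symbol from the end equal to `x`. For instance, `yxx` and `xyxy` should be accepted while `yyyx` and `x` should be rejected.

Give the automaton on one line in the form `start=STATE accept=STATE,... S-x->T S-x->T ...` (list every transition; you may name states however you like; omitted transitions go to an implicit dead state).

Handle the two conditions separately and then intersect. One (4 states) tracks the count of `x`s, saturating at 3; the other (7 states) tracks the last 2 symbols read. Each combined state is a pair, one component from each; accept when both components accept. After merging equivalent states the machine shrinks.
An 8-state machine:
        x   y  
>  s0   s1  s0 
   s1   s2  s3 
 * s2   s4  s5 
 * s3   s6  s7 
   s4   s4  s4 
 * s5   s4  s4 
   s6   s4  s5 
   s7   s6  s7 
(> = start, * = accepting)

start=s0 accept=s2,s3,s5 s0-x->s1 s0-y->s0 s1-x->s2 s1-y->s3 s2-x->s4 s2-y->s5 s3-x->s6 s3-y->s7 s4-x->s4 s4-y->s4 s5-x->s4 s5-y->s4 s6-x->s4 s6-y->s5 s7-x->s6 s7-y->s7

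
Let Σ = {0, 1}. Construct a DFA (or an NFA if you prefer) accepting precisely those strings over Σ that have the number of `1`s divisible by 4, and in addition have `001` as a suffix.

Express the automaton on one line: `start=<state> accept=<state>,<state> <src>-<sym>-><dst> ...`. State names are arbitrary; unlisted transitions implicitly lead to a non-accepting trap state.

start=A accept=P A-0->B A-1->C B-0->D B-1->C C-0->E C-1->F D-0->D D-1->G E-0->H E-1->F F-0->I F-1->J G-0->E G-1->F H-0->H H-1->K I-0->L I-1->J J-0->M J-1->A K-0->I K-1->J L-0->L L-1->N M-0->O M-1->A N-0->M N-1->A O-0->O O-1->P P-0->B P-1->C

Handle the two conditions separately and then intersect. The first has 4 states tracking the count of `1`s modulo 4; the second has 4 states tracking how much of the suffix `001` has currently been matched. A product state is a pair (one from each), accepting exactly when both do.
16 states suffice.
       0  1 
>  A   B  C 
   B   D  C 
   C   E  F 
   D   D  G 
   E   H  F 
   F   I  J 
   G   E  F 
   H   H  K 
   I   L  J 
   J   M  A 
   K   I  J 
   L   L  N 
   M   O  A 
   N   M  A 
   O   O  P 
 * P   B  C 
(> = start, * = accepting)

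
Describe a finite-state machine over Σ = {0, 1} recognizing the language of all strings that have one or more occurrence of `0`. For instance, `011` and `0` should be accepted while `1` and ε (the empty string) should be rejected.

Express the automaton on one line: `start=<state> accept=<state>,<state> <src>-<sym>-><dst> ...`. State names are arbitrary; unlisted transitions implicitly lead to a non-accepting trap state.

start=s0 accept=s1,s2 s0-0->s1 s0-1->s0 s1-0->s2 s1-1->s1 s2-0->s2 s2-1->s2

Count `0`s, saturating at 2: state s0 means no `0` yet, s1 means one `0` seen, s2 means more than one. Each `0` increments (capped at s2); other symbols loop. Accept from {s1, s2}.
With 3 states:
        0   1  
>  s0   s1  s0 
 * s1   s2  s1 
 * s2   s2  s2 
(> = start, * = accepting)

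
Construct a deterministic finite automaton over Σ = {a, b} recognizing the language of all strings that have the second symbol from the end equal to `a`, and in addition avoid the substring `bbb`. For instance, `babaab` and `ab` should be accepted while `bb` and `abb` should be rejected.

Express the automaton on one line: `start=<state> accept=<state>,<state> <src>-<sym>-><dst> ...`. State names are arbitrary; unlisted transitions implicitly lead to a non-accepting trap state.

Run two small machines in parallel and take their product. The first has 7 states tracking the last 2 symbols read; the second has 4 states tracking partial matches of the forbidden pattern `bbb`. A product state is a pair (one from each), accepting exactly when both do.
          a    b  
>  s0     s1   s2 
   s1     s3   s4 
   s2     s5   s6 
 * s3     s3   s4 
 * s4     s5   s6 
   s5     s3   s4 
   s6     s5   s7 
   s7     s8   s7 
   s8     s9  s10 
   s9     s9  s10 
   s10    s8   s7 
(> = start, * = accepting)

start=s0 accept=s3,s4 s0-a->s1 s0-b->s2 s1-a->s3 s1-b->s4 s2-a->s5 s2-b->s6 s3-a->s3 s3-b->s4 s4-a->s5 s4-b->s6 s5-a->s3 s5-b->s4 s6-a->s5 s6-b->s7 s7-a->s8 s7-b->s7 s8-a->s9 s8-b->s10 s9-a->s9 s9-b->s10 s10-a->s8 s10-b->s7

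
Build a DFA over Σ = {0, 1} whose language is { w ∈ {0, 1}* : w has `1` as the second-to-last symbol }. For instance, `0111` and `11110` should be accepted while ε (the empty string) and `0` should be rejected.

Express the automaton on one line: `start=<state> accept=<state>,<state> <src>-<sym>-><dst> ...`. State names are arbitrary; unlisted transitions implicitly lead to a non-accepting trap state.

start=S0 accept=S5,S6 S0-0->S1 S0-1->S2 S1-0->S3 S1-1->S4 S2-0->S5 S2-1->S6 S3-0->S3 S3-1->S4 S4-0->S5 S4-1->S6 S5-0->S3 S5-1->S4 S6-0->S5 S6-1->S6

A DFA must remember the last 2 symbols (since which symbol is second-to-last isn't known until the input ends). Use one state per possible window of the last ≤2 symbols; accept from those whose window starts with `1`.
With 7 states:
        0   1  
>  S0   S1  S2 
   S1   S3  S4 
   S2   S5  S6 
   S3   S3  S4 
   S4   S5  S6 
 * S5   S3  S4 
 * S6   S5  S6 
(> = start, * = accepting)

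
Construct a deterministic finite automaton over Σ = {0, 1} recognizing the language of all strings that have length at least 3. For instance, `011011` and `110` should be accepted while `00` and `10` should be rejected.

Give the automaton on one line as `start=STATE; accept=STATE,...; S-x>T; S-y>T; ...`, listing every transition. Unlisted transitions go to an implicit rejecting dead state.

start=s0; accept=s3,s4; s0-0>s1; s0-1>s1; s1-0>s2; s1-1>s2; s2-0>s3; s2-1>s3; s3-0>s4; s3-1>s4; s4-0>s4; s4-1>s4

Count input length up to 4: every symbol moves from s0 toward s4, which means 'more than 3' and absorbs. Accept from {s3, s4}.
With 5 states:
        0   1  
>  s0   s1  s1 
   s1   s2  s2 
   s2   s3  s3 
 * s3   s4  s4 
 * s4   s4  s4 
(> = start, * = accepting)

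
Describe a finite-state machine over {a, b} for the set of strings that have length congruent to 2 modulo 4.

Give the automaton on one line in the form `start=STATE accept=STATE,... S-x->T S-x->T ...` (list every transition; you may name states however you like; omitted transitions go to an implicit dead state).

Only the length mod 4 matters, so use a 4-cycle: from any state, every input symbol moves to the next state, wrapping q3 back to q0. Mark q2 accepting.
With 4 states:
        a   b  
>  q0   q1  q1 
   q1   q2  q2 
 * q2   q3  q3 
   q3   q0  q0 
(> = start, * = accepting)

start=q0 accept=q2 q0-a->q1 q0-b->q1 q1-a->q2 q1-b->q2 q2-a->q3 q2-b->q3 q3-a->q0 q3-b->q0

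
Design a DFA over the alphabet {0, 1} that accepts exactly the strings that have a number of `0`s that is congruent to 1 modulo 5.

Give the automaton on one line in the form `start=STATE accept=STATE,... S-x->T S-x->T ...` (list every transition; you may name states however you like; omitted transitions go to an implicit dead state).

start=S0 accept=S1 S0-0->S1 S0-1->S0 S1-0->S2 S1-1->S1 S2-0->S3 S2-1->S2 S3-0->S4 S3-1->S3 S4-0->S0 S4-1->S4

The only thing that matters is how many `0`s have appeared, reduced mod 5. Use one state per residue: S0 for 0, …, S4 for 4. Reading `0` moves to the next residue; anything else stays put. S1 is accepting.
With 5 states:
        0   1  
>  S0   S1  S0 
 * S1   S2  S1 
   S2   S3  S2 
   S3   S4  S3 
   S4   S0  S4 
(> = start, * = accepting)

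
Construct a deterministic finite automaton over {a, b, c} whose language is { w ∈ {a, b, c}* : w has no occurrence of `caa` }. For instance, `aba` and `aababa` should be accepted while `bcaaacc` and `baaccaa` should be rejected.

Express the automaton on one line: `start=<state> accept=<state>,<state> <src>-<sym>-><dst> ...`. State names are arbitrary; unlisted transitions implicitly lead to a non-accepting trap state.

This is the complement of 'contains `caa`'. Use the same substring-matching states — S0 through S3 holding how much of `caa` has just been matched — but flip the accepting set: everything except the trap S3 accepts.
4 states suffice.
        a   b   c  
>* S0   S0  S0  S1 
 * S1   S2  S0  S1 
 * S2   S3  S0  S1 
   S3   S3  S3  S3 
(> = start, * = accepting)

start=S0 accept=S0,S1,S2 S0-a->S0 S0-b->S0 S0-c->S1 S1-a->S2 S1-b->S0 S1-c->S1 S2-a->S3 S2-b->S0 S2-c->S1 S3-a->S3 S3-b->S3 S3-c->S3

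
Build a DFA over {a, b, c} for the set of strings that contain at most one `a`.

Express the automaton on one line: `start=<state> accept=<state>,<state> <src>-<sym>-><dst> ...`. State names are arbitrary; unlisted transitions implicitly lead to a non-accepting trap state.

Only the number of `a`s matters, and only up to 2. Make a chain q0 → q1 → q2 advanced by each `a` (with q2 absorbing); every other symbol self-loops. The accepting set is {q0, q1}.
3 states suffice.
        a   b   c  
>* q0   q1  q0  q0 
 * q1   q2  q1  q1 
   q2   q2  q2  q2 
(> = start, * = accepting)

start=q0 accept=q0,q1 q0-a->q1 q0-b->q0 q0-c->q0 q1-a->q2 q1-b->q1 q1-c->q1 q2-a->q2 q2-b->q2 q2-c->q2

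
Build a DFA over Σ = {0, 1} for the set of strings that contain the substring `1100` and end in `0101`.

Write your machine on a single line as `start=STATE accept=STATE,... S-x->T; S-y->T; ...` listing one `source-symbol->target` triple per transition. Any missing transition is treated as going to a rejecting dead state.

Run two small machines in parallel and take their product. The first has 5 states tracking whether and how much of `1100` has been seen; the second has 5 states tracking how much of the suffix `0101` has currently been matched. A product state is a pair (one from each), accepting exactly when both do. After merging equivalent states the machine shrinks.
9 states suffice.
       0  1 
>  A   A  B 
   B   A  C 
   C   D  C 
   D   E  B 
   E   E  F 
   F   G  H 
   G   E  I 
   H   E  H 
 * I   G  H 
(> = start, * = accepting)

start=A; accept=I; A-0->A; A-1->B; B-0->A; B-1->C; C-0->D; C-1->C; D-0->E; D-1->B; E-0->E; E-1->F; F-0->G; F-1->H; G-0->E; G-1->I; H-0->E; H-1->H; I-0->G; I-1->H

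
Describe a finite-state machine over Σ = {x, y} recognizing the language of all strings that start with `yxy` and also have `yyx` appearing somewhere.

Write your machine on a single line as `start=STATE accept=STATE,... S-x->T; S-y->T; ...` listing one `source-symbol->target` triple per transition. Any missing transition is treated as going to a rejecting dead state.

start=s0; accept=s7; s0-x->s1; s0-y->s2; s1-x->s1; s1-y->s1; s2-x->s3; s2-y->s1; s3-x->s1; s3-y->s4; s4-x->s5; s4-y->s6; s5-x->s5; s5-y->s4; s6-x->s7; s6-y->s6; s7-x->s7; s7-y->s7

Build one automaton per condition and run them in lockstep. The first has 5 states tracking whether the input so far still matches the prefix `yxy`; the second has 4 states tracking whether and how much of `yyx` has been seen. A product state is a pair (one from each), accepting exactly when both do. Minimizing collapses redundant product states.
With 8 states:
        x   y  
>  s0   s1  s2 
   s1   s1  s1 
   s2   s3  s1 
   s3   s1  s4 
   s4   s5  s6 
   s5   s5  s4 
   s6   s7  s6 
 * s7   s7  s7 
(> = start, * = accepting)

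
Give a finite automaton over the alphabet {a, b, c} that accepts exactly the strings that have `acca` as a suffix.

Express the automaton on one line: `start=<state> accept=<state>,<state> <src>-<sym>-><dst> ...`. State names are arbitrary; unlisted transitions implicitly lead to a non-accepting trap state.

start=q0 accept=q4 q0-a->q1 q0-b->q0 q0-c->q0 q1-a->q1 q1-b->q0 q1-c->q2 q2-a->q1 q2-b->q0 q2-c->q3 q3-a->q4 q3-b->q0 q3-c->q0 q4-a->q1 q4-b->q0 q4-c->q2

Let each state record the length of the longest suffix of the input read so far that is also a prefix of `acca`. q1 means the last symbol is `a`; q2 means the last 2 symbols are `ac`; q3 means the last 3 symbols are `acc`; q4 means the last 4 symbols are `acca`. Accept only at q4, where the string currently ends in `acca`.
        a   b   c  
>  q0   q1  q0  q0 
   q1   q1  q0  q2 
   q2   q1  q0  q3 
   q3   q4  q0  q0 
 * q4   q1  q0  q2 
(> = start, * = accepting)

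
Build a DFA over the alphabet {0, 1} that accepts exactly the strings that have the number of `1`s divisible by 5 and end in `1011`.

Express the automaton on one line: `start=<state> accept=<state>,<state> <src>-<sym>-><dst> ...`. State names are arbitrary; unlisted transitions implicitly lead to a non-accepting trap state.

start=q0 accept=q8 q0-0->q0 q0-1->q1 q1-0->q1 q1-1->q2 q2-0->q2 q2-1->q3 q3-0->q4 q3-1->q5 q4-0->q6 q4-1->q7 q5-0->q5 q5-1->q0 q6-0->q6 q6-1->q5 q7-0->q5 q7-1->q8 q8-0->q0 q8-1->q1

Build one automaton per condition and run them in lockstep. The first has 5 states tracking the count of `1`s modulo 5; the second has 5 states tracking how much of the suffix `1011` has currently been matched. A product state is a pair (one from each), accepting exactly when both do. Equivalent product states are then merged.
9 states suffice.
        0   1  
>  q0   q0  q1 
   q1   q1  q2 
   q2   q2  q3 
   q3   q4  q5 
   q4   q6  q7 
   q5   q5  q0 
   q6   q6  q5 
   q7   q5  q8 
 * q8   q0  q1 
(> = start, * = accepting)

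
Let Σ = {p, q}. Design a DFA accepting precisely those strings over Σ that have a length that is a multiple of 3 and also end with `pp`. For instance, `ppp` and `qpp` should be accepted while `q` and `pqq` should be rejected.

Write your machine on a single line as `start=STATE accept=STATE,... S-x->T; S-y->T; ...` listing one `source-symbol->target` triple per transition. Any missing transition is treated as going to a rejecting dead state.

Run two small machines in parallel and take their product. One (3 states) tracks the input length modulo 3; the other (3 states) tracks how much of the suffix `pp` has currently been matched. Each combined state is a pair, one component from each; accept when both components accept.
9 states suffice.
        p   q  
>  s0   s1  s2 
   s1   s3  s4 
   s2   s5  s4 
   s3   s6  s0 
   s4   s7  s0 
   s5   s6  s0 
 * s6   s8  s2 
   s7   s8  s2 
   s8   s3  s4 
(> = start, * = accepting)

start=s0; accept=s6; s0-p->s1; s0-q->s2; s1-p->s3; s1-q->s4; s2-p->s5; s2-q->s4; s3-p->s6; s3-q->s0; s4-p->s7; s4-q->s0; s5-p->s6; s5-q->s0; s6-p->s8; s6-q->s2; s7-p->s8; s7-q->s2; s8-p->s3; s8-q->s4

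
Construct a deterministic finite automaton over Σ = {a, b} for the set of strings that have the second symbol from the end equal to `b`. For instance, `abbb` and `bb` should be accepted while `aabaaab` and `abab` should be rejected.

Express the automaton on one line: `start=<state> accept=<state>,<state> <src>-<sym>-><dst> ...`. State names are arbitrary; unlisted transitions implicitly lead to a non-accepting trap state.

Because acceptance depends on a position counted from the end, the machine has to buffer the most recent 2 symbols. Make each state the string of the last up-to-2 symbols read; on input `x` shift the window left and append `x`. Accept when the buffered window has length 2 and begins with `b`.
7 states suffice.
        a   b  
>  S0   S1  S2 
   S1   S3  S4 
   S2   S5  S6 
   S3   S3  S4 
   S4   S5  S6 
 * S5   S3  S4 
 * S6   S5  S6 
(> = start, * = accepting)

start=S0 accept=S5,S6 S0-a->S1 S0-b->S2 S1-a->S3 S1-b->S4 S2-a->S5 S2-b->S6 S3-a->S3 S3-b->S4 S4-a->S5 S4-b->S6 S5-a->S3 S5-b->S4 S6-a->S5 S6-b->S6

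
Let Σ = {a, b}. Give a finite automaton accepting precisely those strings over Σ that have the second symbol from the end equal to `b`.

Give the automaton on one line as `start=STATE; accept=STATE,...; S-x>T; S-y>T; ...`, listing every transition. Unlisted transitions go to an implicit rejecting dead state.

start=q0; accept=q5,q6; q0-a>q1; q0-b>q2; q1-a>q3; q1-b>q4; q2-a>q5; q2-b>q6; q3-a>q3; q3-b>q4; q4-a>q5; q4-b>q6; q5-a>q3; q5-b>q4; q6-a>q5; q6-b>q6

Because acceptance depends on a position counted from the end, the machine has to buffer the most recent 2 symbols. Make each state the string of the last up-to-2 symbols read; on input `x` shift the window left and append `x`. Accept when the buffered window has length 2 and begins with `b`.
        a   b  
>  q0   q1  q2 
   q1   q3  q4 
   q2   q5  q6 
   q3   q3  q4 
   q4   q5  q6 
 * q5   q3  q4 
 * q6   q5  q6 
(> = start, * = accepting)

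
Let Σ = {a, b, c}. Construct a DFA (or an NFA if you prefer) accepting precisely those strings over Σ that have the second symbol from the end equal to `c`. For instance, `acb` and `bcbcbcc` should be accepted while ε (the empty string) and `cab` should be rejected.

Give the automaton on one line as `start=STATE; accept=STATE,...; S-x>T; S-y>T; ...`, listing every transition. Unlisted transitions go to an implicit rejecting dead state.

start=q0; accept=q10,q11,q12; q0-a>q1; q0-b>q2; q0-c>q3; q1-a>q4; q1-b>q5; q1-c>q6; q2-a>q7; q2-b>q8; q2-c>q9; q3-a>q10; q3-b>q11; q3-c>q12; q4-a>q4; q4-b>q5; q4-c>q6; q5-a>q7; q5-b>q8; q5-c>q9; q6-a>q10; q6-b>q11; q6-c>q12; q7-a>q4; q7-b>q5; q7-c>q6; q8-a>q7; q8-b>q8; q8-c>q9; q9-a>q10; q9-b>q11; q9-c>q12; q10-a>q4; q10-b>q5; q10-c>q6; q11-a>q7; q11-b>q8; q11-c>q9; q12-a>q10; q12-b>q11; q12-c>q12

A DFA must remember the last 2 symbols (since which symbol is second-to-last isn't known until the input ends). Use one state per possible window of the last ≤2 symbols; accept from those whose window starts with `c`.
With 13 states:
          a    b    c  
>  q0     q1   q2   q3 
   q1     q4   q5   q6 
   q2     q7   q8   q9 
   q3    q10  q11  q12 
   q4     q4   q5   q6 
   q5     q7   q8   q9 
   q6    q10  q11  q12 
   q7     q4   q5   q6 
   q8     q7   q8   q9 
   q9    q10  q11  q12 
 * q10    q4   q5   q6 
 * q11    q7   q8   q9 
 * q12   q10  q11  q12 
(> = start, * = accepting)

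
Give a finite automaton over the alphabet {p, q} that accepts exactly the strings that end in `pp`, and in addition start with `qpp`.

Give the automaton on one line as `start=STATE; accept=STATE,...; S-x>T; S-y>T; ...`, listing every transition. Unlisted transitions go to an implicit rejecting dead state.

Build one automaton per condition and run them in lockstep. The first has 3 states tracking how much of the suffix `pp` has currently been matched; the second has 5 states tracking whether the input so far still matches the prefix `qpp`. A product state is a pair (one from each), accepting exactly when both do.
A 9-state machine:
        p   q  
>  s0   s1  s2 
   s1   s3  s4 
   s2   s5  s4 
   s3   s3  s4 
   s4   s1  s4 
   s5   s6  s4 
 * s6   s6  s7 
   s7   s8  s7 
   s8   s6  s7 
(> = start, * = accepting)

start=s0; accept=s6; s0-p>s1; s0-q>s2; s1-p>s3; s1-q>s4; s2-p>s5; s2-q>s4; s3-p>s3; s3-q>s4; s4-p>s1; s4-q>s4; s5-p>s6; s5-q>s4; s6-p>s6; s6-q>s7; s7-p>s8; s7-q>s7; s8-p>s6; s8-q>s7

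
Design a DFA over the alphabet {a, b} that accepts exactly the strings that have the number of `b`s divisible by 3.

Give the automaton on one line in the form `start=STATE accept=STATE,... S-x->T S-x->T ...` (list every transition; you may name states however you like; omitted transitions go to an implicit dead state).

Keep the running count of `b`s modulo 3: each `b` advances along the cycle q0 → q1 → q2 → q0 while other symbols loop. Accept at q0.
        a   b  
>* q0   q0  q1 
   q1   q1  q2 
   q2   q2  q0 
(> = start, * = accepting)

start=q0 accept=q0 q0-a->q0 q0-b->q1 q1-a->q1 q1-b->q2 q2-a->q2 q2-b->q0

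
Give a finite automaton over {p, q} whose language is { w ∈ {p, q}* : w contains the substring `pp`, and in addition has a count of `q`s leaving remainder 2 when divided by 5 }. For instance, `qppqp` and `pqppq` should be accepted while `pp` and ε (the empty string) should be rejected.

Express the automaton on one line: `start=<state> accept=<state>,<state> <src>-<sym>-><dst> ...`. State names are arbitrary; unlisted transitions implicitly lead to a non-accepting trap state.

start=S0 accept=S9 S0-p->S1 S0-q->S2 S1-p->S3 S1-q->S2 S2-p->S4 S2-q->S5 S3-p->S3 S3-q->S6 S4-p->S6 S4-q->S5 S5-p->S7 S5-q->S8 S6-p->S6 S6-q->S9 S7-p->S9 S7-q->S8 S8-p->S10 S8-q->S11 S9-p->S9 S9-q->S12 S10-p->S12 S10-q->S11 S11-p->S13 S11-q->S0 S12-p->S12 S12-q->S14 S13-p->S14 S13-q->S0 S14-p->S14 S14-q->S3

Run two small machines in parallel and take their product. The first has 3 states tracking whether and how much of `pp` has been seen; the second has 5 states tracking the count of `q`s modulo 5. A product state is a pair (one from each), accepting exactly when both do.
A 15-state machine:
          p    q  
>  S0     S1   S2 
   S1     S3   S2 
   S2     S4   S5 
   S3     S3   S6 
   S4     S6   S5 
   S5     S7   S8 
   S6     S6   S9 
   S7     S9   S8 
   S8    S10  S11 
 * S9     S9  S12 
   S10   S12  S11 
   S11   S13   S0 
   S12   S12  S14 
   S13   S14   S0 
   S14   S14   S3 
(> = start, * = accepting)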